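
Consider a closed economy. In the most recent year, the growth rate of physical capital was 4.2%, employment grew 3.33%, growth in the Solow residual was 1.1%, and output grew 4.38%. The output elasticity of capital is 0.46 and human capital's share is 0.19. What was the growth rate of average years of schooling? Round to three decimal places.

Average years of schooling growth was 0.961%.

Labor's share = 1 − 0.46 − 0.19 = 0.35.
gY = gA + 0.46×4.2 + 0.35×3.33 + 0.19×g.
0.19×g = 4.38 − 1.1 − 3.0975 = 0.1825.
g = 0.1825 / 0.19 = 0.96053%.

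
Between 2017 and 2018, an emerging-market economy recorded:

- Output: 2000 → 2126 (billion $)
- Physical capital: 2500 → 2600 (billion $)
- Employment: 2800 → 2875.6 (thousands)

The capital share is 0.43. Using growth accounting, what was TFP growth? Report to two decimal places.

Output growth = (2126 − 2000) / 2000 = 6.3%.
Physical capital growth = (2600 − 2500) / 2500 = 4%.
Employment growth = (2875.6 − 2800) / 2800 = 2.7%.
Labor's share = 1 − 0.43 = 0.57.
Physical capital: 0.43 × 4 = 1.72 pp.
Employment: 0.57 × 2.7 = 1.539 pp.
TFP growth = 6.3 − 3.259 = 3.041%.

TFP growth was 3.04%.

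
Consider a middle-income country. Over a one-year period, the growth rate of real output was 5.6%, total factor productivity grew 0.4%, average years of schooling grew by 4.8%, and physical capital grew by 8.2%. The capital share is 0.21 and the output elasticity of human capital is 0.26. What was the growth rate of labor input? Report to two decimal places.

4.21%

Labor's share = 1 − 0.21 − 0.26 = 0.53.
gY = gA + 0.21×8.2 + 0.26×4.8 + 0.53×g.
0.53×g = 5.6 − 0.4 − 2.97 = 2.23.
g = 2.23 / 0.53 = 4.2075%.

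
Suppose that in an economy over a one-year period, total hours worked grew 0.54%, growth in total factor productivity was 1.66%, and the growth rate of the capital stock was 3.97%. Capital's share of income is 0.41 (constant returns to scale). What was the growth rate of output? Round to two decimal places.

3.61%

Labor's share = 1 − 0.41 = 0.59.
The capital stock: 0.41 × 3.97 = 1.6277 pp.
Total hours worked: 0.59 × 0.54 = 0.3186 pp.
Output growth = 1.66 + 1.9463 = 3.6063%.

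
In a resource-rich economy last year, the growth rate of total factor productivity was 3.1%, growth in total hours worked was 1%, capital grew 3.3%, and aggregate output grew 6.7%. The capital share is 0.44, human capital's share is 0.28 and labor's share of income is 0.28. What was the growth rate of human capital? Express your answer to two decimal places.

Labor's share = 1 − 0.44 − 0.28 = 0.28.
gY = gA + 0.44×3.3 + 0.28×1 + 0.28×g.
0.28×g = 6.7 − 3.1 − 1.732 = 1.868.
g = 1.868 / 0.28 = 6.6714%.

6.67%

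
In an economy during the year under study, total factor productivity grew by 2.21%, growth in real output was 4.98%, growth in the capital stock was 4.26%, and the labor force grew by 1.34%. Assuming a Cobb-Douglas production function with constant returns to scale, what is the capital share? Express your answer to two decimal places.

gY = gA + α·gK + (1−α)·gL, so gY − gA − gL = α(gK − gL).
4.98 − 2.21 − 1.34 = α × (4.26 − 1.34).
1.43 = 2.92 α, so α = 0.4897.

The capital share is 0.49.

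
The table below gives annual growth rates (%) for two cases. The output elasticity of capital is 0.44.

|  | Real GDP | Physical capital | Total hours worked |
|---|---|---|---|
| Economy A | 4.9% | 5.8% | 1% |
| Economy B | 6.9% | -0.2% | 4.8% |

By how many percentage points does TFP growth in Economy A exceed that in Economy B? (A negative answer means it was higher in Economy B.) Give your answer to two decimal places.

Labor's share = 1 − 0.44 = 0.56.
Economy A: TFP = 4.9 − 2.552 − 0.56 = 1.788%.
Economy B: TFP = 6.9 + 0.088 − 2.688 = 4.3%.
Difference = 1.788 − (4.3) = -2.512 pp.

-2.51 percentage points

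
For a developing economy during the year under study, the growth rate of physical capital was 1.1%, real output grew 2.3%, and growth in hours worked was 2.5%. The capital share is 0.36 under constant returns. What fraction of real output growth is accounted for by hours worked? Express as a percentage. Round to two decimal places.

Labor's share = 1 − 0.36 = 0.64.
Hours worked contributed 0.64 × 2.5 = 1.6 pp.
Share of growth = 1.6 / 2.3 × 100 = 69.5652%.

Hours worked accounted for 69.57% of growth.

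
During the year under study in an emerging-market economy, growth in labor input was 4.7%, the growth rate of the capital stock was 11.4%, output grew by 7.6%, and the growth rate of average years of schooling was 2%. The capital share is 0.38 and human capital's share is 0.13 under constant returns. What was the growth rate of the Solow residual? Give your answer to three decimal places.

Labor's share = 1 − 0.38 − 0.13 = 0.49.
The capital stock: 0.38 × 11.4 = 4.332 pp.
Average years of schooling: 0.13 × 2 = 0.26 pp.
Labor input: 0.49 × 4.7 = 2.303 pp.
TFP growth = 7.6 − 6.895 = 0.705%.

0.705%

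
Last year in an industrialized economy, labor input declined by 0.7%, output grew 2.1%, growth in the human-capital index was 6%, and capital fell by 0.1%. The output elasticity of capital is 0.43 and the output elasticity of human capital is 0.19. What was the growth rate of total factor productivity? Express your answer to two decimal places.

Labor's share = 1 − 0.43 − 0.19 = 0.38.
Capital: 0.43 × (-0.1) = -0.043 pp.
The human-capital index: 0.19 × 6 = 1.14 pp.
Labor input: 0.38 × (-0.7) = -0.266 pp.
TFP growth = 2.1 − 0.831 = 1.269%.

1.27%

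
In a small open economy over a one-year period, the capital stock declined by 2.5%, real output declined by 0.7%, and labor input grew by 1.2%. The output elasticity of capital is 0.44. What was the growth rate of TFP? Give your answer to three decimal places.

-0.272%

Labor's share = 1 − 0.44 = 0.56.
The capital stock: 0.44 × (-2.5) = -1.1 pp.
Labor input: 0.56 × 1.2 = 0.672 pp.
TFP growth = -0.7 + 0.428 = -0.272%.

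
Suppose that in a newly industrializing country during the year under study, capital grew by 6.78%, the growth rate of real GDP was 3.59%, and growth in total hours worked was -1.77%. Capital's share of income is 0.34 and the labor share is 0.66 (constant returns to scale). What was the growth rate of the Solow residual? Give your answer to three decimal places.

Labor's share = 1 − 0.34 = 0.66.
Capital: 0.34 × 6.78 = 2.3052 pp.
Total hours worked: 0.66 × (-1.77) = -1.1682 pp.
TFP growth = 3.59 − 1.137 = 2.453%.

The Solow residual grew 2.453%.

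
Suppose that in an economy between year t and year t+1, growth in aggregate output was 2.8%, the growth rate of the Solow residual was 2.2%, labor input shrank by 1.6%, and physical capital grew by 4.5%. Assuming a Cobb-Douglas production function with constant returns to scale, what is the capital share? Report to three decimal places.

gY = gA + α·gK + (1−α)·gL, so gY − gA − gL = α(gK − gL).
2.8 − 2.2 + 1.6 = α × (4.5 − (-1.6)).
2.2 = 6.1 α, so α = 0.36066.

0.361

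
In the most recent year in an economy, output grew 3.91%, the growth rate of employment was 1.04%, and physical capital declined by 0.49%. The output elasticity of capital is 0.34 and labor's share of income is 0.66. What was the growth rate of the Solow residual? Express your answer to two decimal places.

Labor's share = 1 − 0.34 = 0.66.
Physical capital: 0.34 × (-0.49) = -0.1666 pp.
Employment: 0.66 × 1.04 = 0.6864 pp.
TFP growth = 3.91 − 0.5198 = 3.3902%.

3.39%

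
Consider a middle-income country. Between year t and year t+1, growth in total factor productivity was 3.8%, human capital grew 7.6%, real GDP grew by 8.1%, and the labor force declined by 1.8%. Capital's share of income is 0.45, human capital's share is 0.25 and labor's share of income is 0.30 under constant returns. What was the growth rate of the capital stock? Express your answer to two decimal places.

Labor's share = 1 − 0.45 − 0.25 = 0.3.
gY = gA + 0.25×7.6 + 0.3×(-1.8) + 0.45×g.
0.45×g = 8.1 − 3.8 − 1.36 = 2.94.
g = 2.94 / 0.45 = 6.5333%.

The capital stock growth was 6.53%.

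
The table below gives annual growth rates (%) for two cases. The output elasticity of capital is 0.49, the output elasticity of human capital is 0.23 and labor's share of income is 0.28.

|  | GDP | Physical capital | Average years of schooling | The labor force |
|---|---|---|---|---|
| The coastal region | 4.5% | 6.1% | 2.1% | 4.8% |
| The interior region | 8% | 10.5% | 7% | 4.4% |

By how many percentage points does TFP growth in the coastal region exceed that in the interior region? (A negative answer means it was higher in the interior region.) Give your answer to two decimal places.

-0.33 percentage points

Labor's share = 1 − 0.49 − 0.23 = 0.28.
The coastal region: TFP = 4.5 − 2.989 − 0.483 − 1.344 = -0.316%.
The interior region: TFP = 8 − 5.145 − 1.61 − 1.232 = 0.013%.
Difference = -0.316 − (0.013) = -0.329 pp.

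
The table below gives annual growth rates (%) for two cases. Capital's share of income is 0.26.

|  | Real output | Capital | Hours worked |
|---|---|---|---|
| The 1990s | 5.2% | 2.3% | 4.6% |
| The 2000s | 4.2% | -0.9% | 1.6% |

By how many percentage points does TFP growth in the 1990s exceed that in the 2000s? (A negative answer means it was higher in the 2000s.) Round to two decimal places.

Labor's share = 1 − 0.26 = 0.74.
The 1990s: TFP = 5.2 − 0.598 − 3.404 = 1.198%.
The 2000s: TFP = 4.2 + 0.234 − 1.184 = 3.25%.
Difference = 1.198 − (3.25) = -2.052 pp.

-2.05 percentage points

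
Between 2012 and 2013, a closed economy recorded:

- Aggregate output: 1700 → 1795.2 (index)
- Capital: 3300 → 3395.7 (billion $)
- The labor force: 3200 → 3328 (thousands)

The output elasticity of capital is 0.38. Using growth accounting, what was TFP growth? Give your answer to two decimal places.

2.02%

Aggregate output growth = (1795.2 − 1700) / 1700 = 5.6%.
Capital growth = (3395.7 − 3300) / 3300 = 2.9%.
The labor force growth = (3328 − 3200) / 3200 = 4%.
Labor's share = 1 − 0.38 = 0.62.
Capital: 0.38 × 2.9 = 1.102 pp.
The labor force: 0.62 × 4 = 2.48 pp.
TFP growth = 5.6 − 3.582 = 2.018%.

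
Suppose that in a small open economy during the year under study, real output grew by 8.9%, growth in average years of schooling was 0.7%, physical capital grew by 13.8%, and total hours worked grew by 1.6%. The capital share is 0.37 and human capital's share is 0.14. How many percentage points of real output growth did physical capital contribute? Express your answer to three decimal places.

Contribution = share × growth = 0.37 × 13.8 = 5.106 pp.

5.106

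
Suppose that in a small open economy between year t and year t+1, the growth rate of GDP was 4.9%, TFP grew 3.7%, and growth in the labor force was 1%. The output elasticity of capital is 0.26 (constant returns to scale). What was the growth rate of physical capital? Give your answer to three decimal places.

Labor's share = 1 − 0.26 = 0.74.
gY = gA + 0.74×1 + 0.26×g.
0.26×g = 4.9 − 3.7 − 0.74 = 0.46.
g = 0.46 / 0.26 = 1.76923%.

1.769%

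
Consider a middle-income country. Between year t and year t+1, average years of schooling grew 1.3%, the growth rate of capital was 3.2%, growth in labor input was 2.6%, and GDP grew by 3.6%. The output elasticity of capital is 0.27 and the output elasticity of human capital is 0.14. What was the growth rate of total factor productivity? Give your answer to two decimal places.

Labor's share = 1 − 0.27 − 0.14 = 0.59.
Capital: 0.27 × 3.2 = 0.864 pp.
Average years of schooling: 0.14 × 1.3 = 0.182 pp.
Labor input: 0.59 × 2.6 = 1.534 pp.
TFP growth = 3.6 − 2.58 = 1.02%.

Total factor productivity grew 1.02%.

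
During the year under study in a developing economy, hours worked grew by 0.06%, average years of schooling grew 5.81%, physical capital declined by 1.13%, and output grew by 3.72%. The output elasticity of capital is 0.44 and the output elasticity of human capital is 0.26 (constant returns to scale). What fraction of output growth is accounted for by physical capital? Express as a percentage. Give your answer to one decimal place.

-13.4%

Physical capital contributed 0.44 × (-1.13) = -0.4972 pp.
Share of growth = -0.4972 / 3.72 × 100 = -13.366%.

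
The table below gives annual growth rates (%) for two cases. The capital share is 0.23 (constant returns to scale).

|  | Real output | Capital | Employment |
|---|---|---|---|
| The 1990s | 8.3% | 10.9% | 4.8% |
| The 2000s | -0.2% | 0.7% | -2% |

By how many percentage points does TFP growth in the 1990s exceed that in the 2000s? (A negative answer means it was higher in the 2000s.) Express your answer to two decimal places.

Labor's share = 1 − 0.23 = 0.77.
The 1990s: TFP = 8.3 − 2.507 − 3.696 = 2.097%.
The 2000s: TFP = -0.2 − 0.161 + 1.54 = 1.179%.
Difference = 2.097 − (1.179) = 0.918 pp.

0.92 percentage points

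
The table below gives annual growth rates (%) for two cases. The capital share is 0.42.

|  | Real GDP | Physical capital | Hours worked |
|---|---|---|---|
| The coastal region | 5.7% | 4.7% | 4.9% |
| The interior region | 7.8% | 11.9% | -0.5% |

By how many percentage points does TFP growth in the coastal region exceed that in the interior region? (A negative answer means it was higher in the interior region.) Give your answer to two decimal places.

-2.21 percentage points

Labor's share = 1 − 0.42 = 0.58.
The coastal region: TFP = 5.7 − 1.974 − 2.842 = 0.884%.
The interior region: TFP = 7.8 − 4.998 + 0.29 = 3.092%.
Difference = 0.884 − (3.092) = -2.208 pp.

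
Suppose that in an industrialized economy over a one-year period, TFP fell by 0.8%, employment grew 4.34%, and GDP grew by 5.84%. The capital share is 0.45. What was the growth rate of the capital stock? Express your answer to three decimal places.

9.451%

Labor's share = 1 − 0.45 = 0.55.
gY = gA + 0.55×4.34 + 0.45×g.
0.45×g = 5.84 + 0.8 − 2.387 = 4.253.
g = 4.253 / 0.45 = 9.45111%.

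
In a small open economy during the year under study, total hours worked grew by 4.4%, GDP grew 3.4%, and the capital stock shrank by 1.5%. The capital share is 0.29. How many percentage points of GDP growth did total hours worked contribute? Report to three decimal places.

3.124

Labor's share = 1 − 0.29 = 0.71.
Contribution = share × growth = 0.71 × 4.4 = 3.124 pp.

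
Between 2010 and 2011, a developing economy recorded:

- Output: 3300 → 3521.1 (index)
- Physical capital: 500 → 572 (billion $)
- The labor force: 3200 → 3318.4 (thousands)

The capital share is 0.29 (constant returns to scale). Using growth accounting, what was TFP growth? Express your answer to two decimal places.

Output growth = (3521.1 − 3300) / 3300 = 6.7%.
Physical capital growth = (572 − 500) / 500 = 14.4%.
The labor force growth = (3318.4 − 3200) / 3200 = 3.7%.
Labor's share = 1 − 0.29 = 0.71.
Physical capital: 0.29 × 14.4 = 4.176 pp.
The labor force: 0.71 × 3.7 = 2.627 pp.
TFP growth = 6.7 − 6.803 = -0.103%.

-0.10%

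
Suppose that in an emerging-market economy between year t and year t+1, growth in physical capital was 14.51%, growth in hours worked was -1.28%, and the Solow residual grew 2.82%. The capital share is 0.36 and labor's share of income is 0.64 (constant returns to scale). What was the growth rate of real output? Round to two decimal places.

7.22%

Labor's share = 1 − 0.36 = 0.64.
Physical capital: 0.36 × 14.51 = 5.2236 pp.
Hours worked: 0.64 × (-1.28) = -0.8192 pp.
Output growth = 2.82 + 4.4044 = 7.2244%.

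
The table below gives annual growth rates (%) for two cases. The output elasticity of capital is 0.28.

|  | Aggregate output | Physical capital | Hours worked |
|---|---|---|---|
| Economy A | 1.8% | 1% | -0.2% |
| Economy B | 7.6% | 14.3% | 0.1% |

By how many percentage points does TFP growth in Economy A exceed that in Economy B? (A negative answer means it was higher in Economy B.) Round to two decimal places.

Labor's share = 1 − 0.28 = 0.72.
Economy A: TFP = 1.8 − 0.28 + 0.144 = 1.664%.
Economy B: TFP = 7.6 − 4.004 − 0.072 = 3.524%.
Difference = 1.664 − (3.524) = -1.86 pp.

-1.86 percentage points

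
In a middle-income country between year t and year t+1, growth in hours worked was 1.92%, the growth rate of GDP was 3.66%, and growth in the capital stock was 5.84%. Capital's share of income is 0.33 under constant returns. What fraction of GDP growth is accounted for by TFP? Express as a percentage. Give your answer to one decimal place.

Labor's share = 1 − 0.33 = 0.67.
The capital stock: 0.33 × 5.84 = 1.9272 pp.
Hours worked: 0.67 × 1.92 = 1.2864 pp.
TFP growth = 3.66 − 3.2136 = 0.4464%.
TFP share of growth = 0.4464 / 3.66 × 100 = 12.197%.

TFP accounted for 12.2% of growth.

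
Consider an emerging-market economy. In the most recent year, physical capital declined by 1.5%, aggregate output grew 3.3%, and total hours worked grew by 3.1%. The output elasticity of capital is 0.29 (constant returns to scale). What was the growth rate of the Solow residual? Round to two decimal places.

The Solow residual grew 1.53%.

Labor's share = 1 − 0.29 = 0.71.
Physical capital: 0.29 × (-1.5) = -0.435 pp.
Total hours worked: 0.71 × 3.1 = 2.201 pp.
TFP growth = 3.3 − 1.766 = 1.534%.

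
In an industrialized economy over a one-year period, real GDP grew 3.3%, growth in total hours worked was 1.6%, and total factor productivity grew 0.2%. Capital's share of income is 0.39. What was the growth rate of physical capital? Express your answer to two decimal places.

Labor's share = 1 − 0.39 = 0.61.
gY = gA + 0.61×1.6 + 0.39×g.
0.39×g = 3.3 − 0.2 − 0.976 = 2.124.
g = 2.124 / 0.39 = 5.4462%.

5.45%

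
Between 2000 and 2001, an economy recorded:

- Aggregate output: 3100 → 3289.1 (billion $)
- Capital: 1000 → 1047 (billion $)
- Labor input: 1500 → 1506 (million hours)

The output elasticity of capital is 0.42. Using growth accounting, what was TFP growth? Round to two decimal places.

Aggregate output growth = (3289.1 − 3100) / 3100 = 6.1%.
Capital growth = (1047 − 1000) / 1000 = 4.7%.
Labor input growth = (1506 − 1500) / 1500 = 0.4%.
Labor's share = 1 − 0.42 = 0.58.
Capital: 0.42 × 4.7 = 1.974 pp.
Labor input: 0.58 × 0.4 = 0.232 pp.
TFP growth = 6.1 − 2.206 = 3.894%.

TFP growth was 3.89%.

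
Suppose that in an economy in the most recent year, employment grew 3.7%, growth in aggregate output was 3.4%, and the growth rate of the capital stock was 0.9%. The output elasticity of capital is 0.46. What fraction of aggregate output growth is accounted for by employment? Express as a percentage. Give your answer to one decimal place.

Labor's share = 1 − 0.46 = 0.54.
Employment contributed 0.54 × 3.7 = 1.998 pp.
Share of growth = 1.998 / 3.4 × 100 = 58.765%.

58.8%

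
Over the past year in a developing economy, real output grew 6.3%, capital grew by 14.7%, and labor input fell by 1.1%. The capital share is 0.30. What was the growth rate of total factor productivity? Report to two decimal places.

Total factor productivity grew 2.66%.

Labor's share = 1 − 0.3 = 0.7.
Capital: 0.3 × 14.7 = 4.41 pp.
Labor input: 0.7 × (-1.1) = -0.77 pp.
TFP growth = 6.3 − 3.64 = 2.66%.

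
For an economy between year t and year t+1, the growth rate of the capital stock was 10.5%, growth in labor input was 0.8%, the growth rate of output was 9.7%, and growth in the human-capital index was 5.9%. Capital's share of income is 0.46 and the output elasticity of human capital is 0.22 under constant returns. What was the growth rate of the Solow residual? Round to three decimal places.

Labor's share = 1 − 0.46 − 0.22 = 0.32.
The capital stock: 0.46 × 10.5 = 4.83 pp.
The human-capital index: 0.22 × 5.9 = 1.298 pp.
Labor input: 0.32 × 0.8 = 0.256 pp.
TFP growth = 9.7 − 6.384 = 3.316%.

3.316%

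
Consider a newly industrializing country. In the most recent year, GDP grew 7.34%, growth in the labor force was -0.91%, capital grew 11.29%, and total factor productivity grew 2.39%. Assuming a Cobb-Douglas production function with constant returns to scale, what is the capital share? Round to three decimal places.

The capital share is 0.480.

gY = gA + α·gK + (1−α)·gL, so gY − gA − gL = α(gK − gL).
7.34 − 2.39 + 0.91 = α × (11.29 − (-0.91)).
5.86 = 12.2 α, so α = 0.48033.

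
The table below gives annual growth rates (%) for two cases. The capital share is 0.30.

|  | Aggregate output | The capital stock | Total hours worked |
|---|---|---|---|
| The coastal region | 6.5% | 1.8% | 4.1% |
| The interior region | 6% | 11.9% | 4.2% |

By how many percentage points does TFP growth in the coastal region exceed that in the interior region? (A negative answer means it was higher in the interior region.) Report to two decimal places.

Labor's share = 1 − 0.3 = 0.7.
The coastal region: TFP = 6.5 − 0.54 − 2.87 = 3.09%.
The interior region: TFP = 6 − 3.57 − 2.94 = -0.51%.
Difference = 3.09 − (-0.51) = 3.6 pp.

3.60 percentage points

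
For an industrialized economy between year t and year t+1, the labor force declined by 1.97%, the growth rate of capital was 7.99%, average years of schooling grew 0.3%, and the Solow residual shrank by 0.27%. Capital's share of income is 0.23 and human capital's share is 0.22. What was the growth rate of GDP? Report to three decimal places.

0.550%

Labor's share = 1 − 0.23 − 0.22 = 0.55.
Capital: 0.23 × 7.99 = 1.8377 pp.
Average years of schooling: 0.22 × 0.3 = 0.066 pp.
The labor force: 0.55 × (-1.97) = -1.0835 pp.
Output growth = -0.27 + 0.8202 = 0.5502%.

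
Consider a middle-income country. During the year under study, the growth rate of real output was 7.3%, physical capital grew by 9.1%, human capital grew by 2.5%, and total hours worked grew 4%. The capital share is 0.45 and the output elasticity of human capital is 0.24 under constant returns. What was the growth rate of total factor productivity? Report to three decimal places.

Labor's share = 1 − 0.45 − 0.24 = 0.31.
Physical capital: 0.45 × 9.1 = 4.095 pp.
Human capital: 0.24 × 2.5 = 0.6 pp.
Total hours worked: 0.31 × 4 = 1.24 pp.
TFP growth = 7.3 − 5.935 = 1.365%.

1.365%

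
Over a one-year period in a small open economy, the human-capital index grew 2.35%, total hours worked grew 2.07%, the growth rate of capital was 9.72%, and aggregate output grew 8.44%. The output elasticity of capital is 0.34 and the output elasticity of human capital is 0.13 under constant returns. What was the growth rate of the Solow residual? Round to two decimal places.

Labor's share = 1 − 0.34 − 0.13 = 0.53.
Capital: 0.34 × 9.72 = 3.3048 pp.
The human-capital index: 0.13 × 2.35 = 0.3055 pp.
Total hours worked: 0.53 × 2.07 = 1.0971 pp.
TFP growth = 8.44 − 4.7074 = 3.7326%.

3.73%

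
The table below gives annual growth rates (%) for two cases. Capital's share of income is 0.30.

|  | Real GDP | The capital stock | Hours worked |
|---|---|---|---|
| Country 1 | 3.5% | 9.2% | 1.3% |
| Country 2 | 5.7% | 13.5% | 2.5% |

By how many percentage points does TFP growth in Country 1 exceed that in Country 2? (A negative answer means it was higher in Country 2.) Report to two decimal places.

-0.07 percentage points

Labor's share = 1 − 0.3 = 0.7.
Country 1: TFP = 3.5 − 2.76 − 0.91 = -0.17%.
Country 2: TFP = 5.7 − 4.05 − 1.75 = -0.1%.
Difference = -0.17 − (-0.1) = -0.07 pp.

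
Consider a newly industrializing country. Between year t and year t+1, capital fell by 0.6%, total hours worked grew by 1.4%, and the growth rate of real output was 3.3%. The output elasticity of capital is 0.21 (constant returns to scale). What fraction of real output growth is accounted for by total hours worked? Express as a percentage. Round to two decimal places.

33.52%

Labor's share = 1 − 0.21 = 0.79.
Total hours worked contributed 0.79 × 1.4 = 1.106 pp.
Share of growth = 1.106 / 3.3 × 100 = 33.5152%.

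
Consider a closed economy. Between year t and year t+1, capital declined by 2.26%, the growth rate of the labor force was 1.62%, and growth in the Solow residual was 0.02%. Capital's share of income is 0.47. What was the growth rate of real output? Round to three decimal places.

-0.184%

Labor's share = 1 − 0.47 = 0.53.
Capital: 0.47 × (-2.26) = -1.0622 pp.
The labor force: 0.53 × 1.62 = 0.8586 pp.
Output growth = 0.02 + (-0.2036) = -0.1836%.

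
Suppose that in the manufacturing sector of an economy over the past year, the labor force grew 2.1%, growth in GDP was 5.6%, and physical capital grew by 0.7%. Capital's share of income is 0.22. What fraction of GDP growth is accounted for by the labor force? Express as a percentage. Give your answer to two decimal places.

Labor's share = 1 − 0.22 = 0.78.
The labor force contributed 0.78 × 2.1 = 1.638 pp.
Share of growth = 1.638 / 5.6 × 100 = 29.25%.

29.25%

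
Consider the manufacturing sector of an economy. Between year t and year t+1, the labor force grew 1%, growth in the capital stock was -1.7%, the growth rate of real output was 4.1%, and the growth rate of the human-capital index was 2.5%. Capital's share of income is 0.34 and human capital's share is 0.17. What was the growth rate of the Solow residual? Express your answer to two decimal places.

3.76%

Labor's share = 1 − 0.34 − 0.17 = 0.49.
The capital stock: 0.34 × (-1.7) = -0.578 pp.
The human-capital index: 0.17 × 2.5 = 0.425 pp.
The labor force: 0.49 × 1 = 0.49 pp.
TFP growth = 4.1 − 0.337 = 3.763%.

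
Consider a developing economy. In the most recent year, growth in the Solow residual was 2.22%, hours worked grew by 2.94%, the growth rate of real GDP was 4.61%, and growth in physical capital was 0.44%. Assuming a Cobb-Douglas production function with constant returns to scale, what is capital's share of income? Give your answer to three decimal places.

α = 0.220

gY = gA + α·gK + (1−α)·gL, so gY − gA − gL = α(gK − gL).
4.61 − 2.22 − 2.94 = α × (0.44 − 2.94).
-0.55 = -2.5 α, so α = 0.22.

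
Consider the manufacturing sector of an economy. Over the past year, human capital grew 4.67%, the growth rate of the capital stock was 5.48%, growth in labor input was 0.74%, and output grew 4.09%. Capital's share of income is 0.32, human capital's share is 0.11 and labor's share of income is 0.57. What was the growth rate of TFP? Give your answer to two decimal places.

TFP grew 1.40%.

Labor's share = 1 − 0.32 − 0.11 = 0.57.
The capital stock: 0.32 × 5.48 = 1.7536 pp.
Human capital: 0.11 × 4.67 = 0.5137 pp.
Labor input: 0.57 × 0.74 = 0.4218 pp.
TFP growth = 4.09 − 2.6891 = 1.4009%.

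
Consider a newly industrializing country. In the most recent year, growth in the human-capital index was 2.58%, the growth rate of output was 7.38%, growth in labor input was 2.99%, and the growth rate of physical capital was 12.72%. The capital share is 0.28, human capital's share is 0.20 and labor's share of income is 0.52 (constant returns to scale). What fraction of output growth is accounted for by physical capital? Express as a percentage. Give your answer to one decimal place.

48.3%

Physical capital contributed 0.28 × 12.72 = 3.5616 pp.
Share of growth = 3.5616 / 7.38 × 100 = 48.26%.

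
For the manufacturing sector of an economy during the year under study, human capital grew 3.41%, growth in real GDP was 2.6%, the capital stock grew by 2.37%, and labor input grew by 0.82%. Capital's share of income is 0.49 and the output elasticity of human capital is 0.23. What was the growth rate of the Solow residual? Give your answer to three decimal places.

0.425%

Labor's share = 1 − 0.49 − 0.23 = 0.28.
The capital stock: 0.49 × 2.37 = 1.1613 pp.
Human capital: 0.23 × 3.41 = 0.7843 pp.
Labor input: 0.28 × 0.82 = 0.2296 pp.
TFP growth = 2.6 − 2.1752 = 0.4248%.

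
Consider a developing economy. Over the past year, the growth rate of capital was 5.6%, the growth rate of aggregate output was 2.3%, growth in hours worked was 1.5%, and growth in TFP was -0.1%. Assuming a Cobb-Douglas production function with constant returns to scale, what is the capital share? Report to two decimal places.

gY = gA + α·gK + (1−α)·gL, so gY − gA − gL = α(gK − gL).
2.3 + 0.1 − 1.5 = α × (5.6 − 1.5).
0.9 = 4.1 α, so α = 0.2195.

0.22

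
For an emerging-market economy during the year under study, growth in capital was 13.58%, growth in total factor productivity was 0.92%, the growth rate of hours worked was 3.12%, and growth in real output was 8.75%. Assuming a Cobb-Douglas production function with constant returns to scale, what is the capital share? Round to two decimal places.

The capital share is 0.45.

gY = gA + α·gK + (1−α)·gL, so gY − gA − gL = α(gK − gL).
8.75 − 0.92 − 3.12 = α × (13.58 − 3.12).
4.71 = 10.46 α, so α = 0.4503.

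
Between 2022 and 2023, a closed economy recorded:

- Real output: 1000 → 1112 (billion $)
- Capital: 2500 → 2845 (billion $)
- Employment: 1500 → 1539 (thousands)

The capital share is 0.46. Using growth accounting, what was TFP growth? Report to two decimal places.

Real output growth = (1112 − 1000) / 1000 = 11.2%.
Capital growth = (2845 − 2500) / 2500 = 13.8%.
Employment growth = (1539 − 1500) / 1500 = 2.6%.
Labor's share = 1 − 0.46 = 0.54.
Capital: 0.46 × 13.8 = 6.348 pp.
Employment: 0.54 × 2.6 = 1.404 pp.
TFP growth = 11.2 − 7.752 = 3.448%.

3.45%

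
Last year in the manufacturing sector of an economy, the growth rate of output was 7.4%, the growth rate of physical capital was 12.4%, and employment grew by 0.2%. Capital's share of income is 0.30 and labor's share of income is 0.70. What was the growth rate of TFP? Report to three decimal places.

3.540%

Labor's share = 1 − 0.3 = 0.7.
Physical capital: 0.3 × 12.4 = 3.72 pp.
Employment: 0.7 × 0.2 = 0.14 pp.
TFP growth = 7.4 − 3.86 = 3.54%.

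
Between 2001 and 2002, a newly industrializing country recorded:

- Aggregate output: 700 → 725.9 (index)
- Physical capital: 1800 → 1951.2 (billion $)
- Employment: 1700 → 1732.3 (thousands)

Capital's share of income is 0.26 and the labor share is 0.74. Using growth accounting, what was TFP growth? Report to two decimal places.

Aggregate output growth = (725.9 − 700) / 700 = 3.7%.
Physical capital growth = (1951.2 − 1800) / 1800 = 8.4%.
Employment growth = (1732.3 − 1700) / 1700 = 1.9%.
Labor's share = 1 − 0.26 = 0.74.
Physical capital: 0.26 × 8.4 = 2.184 pp.
Employment: 0.74 × 1.9 = 1.406 pp.
TFP growth = 3.7 − 3.59 = 0.11%.

TFP grew 0.11%.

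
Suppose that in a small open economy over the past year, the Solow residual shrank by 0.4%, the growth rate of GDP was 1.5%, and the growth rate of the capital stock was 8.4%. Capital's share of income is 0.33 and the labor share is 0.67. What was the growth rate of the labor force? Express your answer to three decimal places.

-1.301%

Labor's share = 1 − 0.33 = 0.67.
gY = gA + 0.33×8.4 + 0.67×g.
0.67×g = 1.5 + 0.4 − 2.772 = -0.872.
g = -0.872 / 0.67 = -1.30149%.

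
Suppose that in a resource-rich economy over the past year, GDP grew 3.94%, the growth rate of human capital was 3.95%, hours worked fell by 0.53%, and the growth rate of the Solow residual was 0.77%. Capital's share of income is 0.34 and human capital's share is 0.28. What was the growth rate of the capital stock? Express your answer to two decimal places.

Labor's share = 1 − 0.34 − 0.28 = 0.38.
gY = gA + 0.28×3.95 + 0.38×(-0.53) + 0.34×g.
0.34×g = 3.94 − 0.77 − 0.9046 = 2.2654.
g = 2.2654 / 0.34 = 6.6629%.

6.66%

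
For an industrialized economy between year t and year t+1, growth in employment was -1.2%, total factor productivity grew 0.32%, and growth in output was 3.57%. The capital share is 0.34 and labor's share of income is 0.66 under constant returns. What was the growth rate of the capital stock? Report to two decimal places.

Labor's share = 1 − 0.34 = 0.66.
gY = gA + 0.66×(-1.2) + 0.34×g.
0.34×g = 3.57 − 0.32 + 0.792 = 4.042.
g = 4.042 / 0.34 = 11.8882%.

11.89%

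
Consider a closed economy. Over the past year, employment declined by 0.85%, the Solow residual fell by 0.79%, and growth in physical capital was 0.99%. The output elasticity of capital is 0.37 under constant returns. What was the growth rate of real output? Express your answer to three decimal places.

-0.959%

Labor's share = 1 − 0.37 = 0.63.
Physical capital: 0.37 × 0.99 = 0.3663 pp.
Employment: 0.63 × (-0.85) = -0.5355 pp.
Output growth = -0.79 + (-0.1692) = -0.9592%.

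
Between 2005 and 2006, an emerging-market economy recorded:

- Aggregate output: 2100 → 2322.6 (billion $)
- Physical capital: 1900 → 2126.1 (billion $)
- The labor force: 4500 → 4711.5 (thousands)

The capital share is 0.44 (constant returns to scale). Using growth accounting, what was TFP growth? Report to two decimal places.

Aggregate output growth = (2322.6 − 2100) / 2100 = 10.6%.
Physical capital growth = (2126.1 − 1900) / 1900 = 11.9%.
The labor force growth = (4711.5 − 4500) / 4500 = 4.7%.
Labor's share = 1 − 0.44 = 0.56.
Physical capital: 0.44 × 11.9 = 5.236 pp.
The labor force: 0.56 × 4.7 = 2.632 pp.
TFP growth = 10.6 − 7.868 = 2.732%.

2.73%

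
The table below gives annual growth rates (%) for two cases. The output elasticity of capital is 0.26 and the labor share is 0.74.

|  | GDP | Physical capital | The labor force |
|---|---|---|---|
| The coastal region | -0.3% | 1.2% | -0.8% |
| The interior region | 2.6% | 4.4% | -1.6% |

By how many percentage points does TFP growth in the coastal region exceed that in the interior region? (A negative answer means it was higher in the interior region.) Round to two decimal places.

Labor's share = 1 − 0.26 = 0.74.
The coastal region: TFP = -0.3 − 0.312 + 0.592 = -0.02%.
The interior region: TFP = 2.6 − 1.144 + 1.184 = 2.64%.
Difference = -0.02 − (2.64) = -2.66 pp.

-2.66 percentage points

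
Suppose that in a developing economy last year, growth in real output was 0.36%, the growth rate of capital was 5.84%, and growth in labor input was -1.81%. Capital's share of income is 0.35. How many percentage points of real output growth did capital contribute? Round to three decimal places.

Contribution = share × growth = 0.35 × 5.84 = 2.044 pp.

2.044 pp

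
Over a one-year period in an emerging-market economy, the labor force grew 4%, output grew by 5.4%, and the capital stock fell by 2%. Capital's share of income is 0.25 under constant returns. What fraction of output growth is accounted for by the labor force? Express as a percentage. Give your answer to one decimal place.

The labor force accounted for 55.6% of growth.

Labor's share = 1 − 0.25 = 0.75.
The labor force contributed 0.75 × 4 = 3 pp.
Share of growth = 3 / 5.4 × 100 = 55.556%.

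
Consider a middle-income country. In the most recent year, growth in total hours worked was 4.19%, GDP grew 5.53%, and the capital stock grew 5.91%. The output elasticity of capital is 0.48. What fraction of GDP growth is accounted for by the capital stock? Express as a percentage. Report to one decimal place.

The capital stock accounted for 51.3% of growth.

The capital stock contributed 0.48 × 5.91 = 2.8368 pp.
Share of growth = 2.8368 / 5.53 × 100 = 51.298%.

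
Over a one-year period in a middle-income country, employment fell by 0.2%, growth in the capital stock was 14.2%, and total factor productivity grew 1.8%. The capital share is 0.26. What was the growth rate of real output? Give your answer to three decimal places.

Labor's share = 1 − 0.26 = 0.74.
The capital stock: 0.26 × 14.2 = 3.692 pp.
Employment: 0.74 × (-0.2) = -0.148 pp.
Output growth = 1.8 + 3.544 = 5.344%.

5.344%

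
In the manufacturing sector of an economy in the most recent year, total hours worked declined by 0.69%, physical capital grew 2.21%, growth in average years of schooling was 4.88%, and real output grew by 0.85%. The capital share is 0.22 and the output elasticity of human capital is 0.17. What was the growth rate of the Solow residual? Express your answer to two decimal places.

-0.04%

Labor's share = 1 − 0.22 − 0.17 = 0.61.
Physical capital: 0.22 × 2.21 = 0.4862 pp.
Average years of schooling: 0.17 × 4.88 = 0.8296 pp.
Total hours worked: 0.61 × (-0.69) = -0.4209 pp.
TFP growth = 0.85 − 0.8949 = -0.0449%.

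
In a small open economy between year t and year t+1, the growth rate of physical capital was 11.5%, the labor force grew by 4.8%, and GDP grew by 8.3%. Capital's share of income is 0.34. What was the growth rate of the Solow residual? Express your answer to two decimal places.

Labor's share = 1 − 0.34 = 0.66.
Physical capital: 0.34 × 11.5 = 3.91 pp.
The labor force: 0.66 × 4.8 = 3.168 pp.
TFP growth = 8.3 − 7.078 = 1.222%.

The Solow residual growth was 1.22%.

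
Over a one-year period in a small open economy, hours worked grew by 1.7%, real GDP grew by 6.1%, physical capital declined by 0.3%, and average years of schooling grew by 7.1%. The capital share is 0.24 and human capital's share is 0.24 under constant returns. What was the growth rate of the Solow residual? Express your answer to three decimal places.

The Solow residual grew 3.584%.

Labor's share = 1 − 0.24 − 0.24 = 0.52.
Physical capital: 0.24 × (-0.3) = -0.072 pp.
Average years of schooling: 0.24 × 7.1 = 1.704 pp.
Hours worked: 0.52 × 1.7 = 0.884 pp.
TFP growth = 6.1 − 2.516 = 3.584%.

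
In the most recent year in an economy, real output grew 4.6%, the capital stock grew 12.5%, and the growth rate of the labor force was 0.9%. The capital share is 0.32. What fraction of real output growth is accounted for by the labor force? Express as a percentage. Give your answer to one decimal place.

Labor's share = 1 − 0.32 = 0.68.
The labor force contributed 0.68 × 0.9 = 0.612 pp.
Share of growth = 0.612 / 4.6 × 100 = 13.304%.

The labor force accounted for 13.3% of growth.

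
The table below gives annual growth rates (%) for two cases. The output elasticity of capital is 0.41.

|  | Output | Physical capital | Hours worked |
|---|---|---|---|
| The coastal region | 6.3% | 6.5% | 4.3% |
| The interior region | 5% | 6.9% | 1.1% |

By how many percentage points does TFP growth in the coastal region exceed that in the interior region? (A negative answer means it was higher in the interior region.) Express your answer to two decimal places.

-0.42 percentage points

Labor's share = 1 − 0.41 = 0.59.
The coastal region: TFP = 6.3 − 2.665 − 2.537 = 1.098%.
The interior region: TFP = 5 − 2.829 − 0.649 = 1.522%.
Difference = 1.098 − (1.522) = -0.424 pp.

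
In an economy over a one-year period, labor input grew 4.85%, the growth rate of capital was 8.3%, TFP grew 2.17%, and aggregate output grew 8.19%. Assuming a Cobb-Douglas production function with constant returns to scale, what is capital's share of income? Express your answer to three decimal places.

Capital's share of income is 0.339.

gY = gA + α·gK + (1−α)·gL, so gY − gA − gL = α(gK − gL).
8.19 − 2.17 − 4.85 = α × (8.3 − 4.85).
1.17 = 3.45 α, so α = 0.33913.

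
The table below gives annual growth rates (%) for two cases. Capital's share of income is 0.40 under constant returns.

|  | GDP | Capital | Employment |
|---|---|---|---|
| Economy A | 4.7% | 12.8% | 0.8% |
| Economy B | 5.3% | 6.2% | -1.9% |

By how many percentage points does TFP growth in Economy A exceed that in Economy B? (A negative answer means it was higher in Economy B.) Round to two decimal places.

Labor's share = 1 − 0.4 = 0.6.
Economy A: TFP = 4.7 − 5.12 − 0.48 = -0.9%.
Economy B: TFP = 5.3 − 2.48 + 1.14 = 3.96%.
Difference = -0.9 − (3.96) = -4.86 pp.

-4.86 percentage points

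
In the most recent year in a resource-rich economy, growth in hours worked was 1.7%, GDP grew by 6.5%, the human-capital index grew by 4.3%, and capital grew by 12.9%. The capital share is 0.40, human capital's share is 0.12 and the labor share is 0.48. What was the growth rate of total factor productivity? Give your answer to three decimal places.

Labor's share = 1 − 0.4 − 0.12 = 0.48.
Capital: 0.4 × 12.9 = 5.16 pp.
The human-capital index: 0.12 × 4.3 = 0.516 pp.
Hours worked: 0.48 × 1.7 = 0.816 pp.
TFP growth = 6.5 − 6.492 = 0.008%.

0.008%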